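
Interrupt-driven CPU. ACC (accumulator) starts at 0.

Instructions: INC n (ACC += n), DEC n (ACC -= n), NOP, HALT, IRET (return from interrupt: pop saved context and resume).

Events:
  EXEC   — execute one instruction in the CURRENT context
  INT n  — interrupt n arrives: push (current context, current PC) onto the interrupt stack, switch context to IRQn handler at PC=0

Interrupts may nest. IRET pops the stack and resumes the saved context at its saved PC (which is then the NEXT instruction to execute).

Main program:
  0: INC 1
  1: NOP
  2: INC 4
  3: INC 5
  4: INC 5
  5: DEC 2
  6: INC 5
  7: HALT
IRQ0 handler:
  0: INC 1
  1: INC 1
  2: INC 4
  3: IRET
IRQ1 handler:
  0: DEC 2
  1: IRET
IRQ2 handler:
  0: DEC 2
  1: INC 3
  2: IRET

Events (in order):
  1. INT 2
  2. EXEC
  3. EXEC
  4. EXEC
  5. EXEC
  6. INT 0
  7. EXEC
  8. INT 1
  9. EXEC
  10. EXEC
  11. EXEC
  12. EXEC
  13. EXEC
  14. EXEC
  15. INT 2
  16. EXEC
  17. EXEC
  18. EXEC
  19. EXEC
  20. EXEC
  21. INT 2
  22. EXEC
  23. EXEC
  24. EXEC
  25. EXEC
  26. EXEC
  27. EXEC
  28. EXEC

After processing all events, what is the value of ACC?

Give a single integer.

Answer: 25

Derivation:
Event 1 (INT 2): INT 2 arrives: push (MAIN, PC=0), enter IRQ2 at PC=0 (depth now 1)
Event 2 (EXEC): [IRQ2] PC=0: DEC 2 -> ACC=-2
Event 3 (EXEC): [IRQ2] PC=1: INC 3 -> ACC=1
Event 4 (EXEC): [IRQ2] PC=2: IRET -> resume MAIN at PC=0 (depth now 0)
Event 5 (EXEC): [MAIN] PC=0: INC 1 -> ACC=2
Event 6 (INT 0): INT 0 arrives: push (MAIN, PC=1), enter IRQ0 at PC=0 (depth now 1)
Event 7 (EXEC): [IRQ0] PC=0: INC 1 -> ACC=3
Event 8 (INT 1): INT 1 arrives: push (IRQ0, PC=1), enter IRQ1 at PC=0 (depth now 2)
Event 9 (EXEC): [IRQ1] PC=0: DEC 2 -> ACC=1
Event 10 (EXEC): [IRQ1] PC=1: IRET -> resume IRQ0 at PC=1 (depth now 1)
Event 11 (EXEC): [IRQ0] PC=1: INC 1 -> ACC=2
Event 12 (EXEC): [IRQ0] PC=2: INC 4 -> ACC=6
Event 13 (EXEC): [IRQ0] PC=3: IRET -> resume MAIN at PC=1 (depth now 0)
Event 14 (EXEC): [MAIN] PC=1: NOP
Event 15 (INT 2): INT 2 arrives: push (MAIN, PC=2), enter IRQ2 at PC=0 (depth now 1)
Event 16 (EXEC): [IRQ2] PC=0: DEC 2 -> ACC=4
Event 17 (EXEC): [IRQ2] PC=1: INC 3 -> ACC=7
Event 18 (EXEC): [IRQ2] PC=2: IRET -> resume MAIN at PC=2 (depth now 0)
Event 19 (EXEC): [MAIN] PC=2: INC 4 -> ACC=11
Event 20 (EXEC): [MAIN] PC=3: INC 5 -> ACC=16
Event 21 (INT 2): INT 2 arrives: push (MAIN, PC=4), enter IRQ2 at PC=0 (depth now 1)
Event 22 (EXEC): [IRQ2] PC=0: DEC 2 -> ACC=14
Event 23 (EXEC): [IRQ2] PC=1: INC 3 -> ACC=17
Event 24 (EXEC): [IRQ2] PC=2: IRET -> resume MAIN at PC=4 (depth now 0)
Event 25 (EXEC): [MAIN] PC=4: INC 5 -> ACC=22
Event 26 (EXEC): [MAIN] PC=5: DEC 2 -> ACC=20
Event 27 (EXEC): [MAIN] PC=6: INC 5 -> ACC=25
Event 28 (EXEC): [MAIN] PC=7: HALT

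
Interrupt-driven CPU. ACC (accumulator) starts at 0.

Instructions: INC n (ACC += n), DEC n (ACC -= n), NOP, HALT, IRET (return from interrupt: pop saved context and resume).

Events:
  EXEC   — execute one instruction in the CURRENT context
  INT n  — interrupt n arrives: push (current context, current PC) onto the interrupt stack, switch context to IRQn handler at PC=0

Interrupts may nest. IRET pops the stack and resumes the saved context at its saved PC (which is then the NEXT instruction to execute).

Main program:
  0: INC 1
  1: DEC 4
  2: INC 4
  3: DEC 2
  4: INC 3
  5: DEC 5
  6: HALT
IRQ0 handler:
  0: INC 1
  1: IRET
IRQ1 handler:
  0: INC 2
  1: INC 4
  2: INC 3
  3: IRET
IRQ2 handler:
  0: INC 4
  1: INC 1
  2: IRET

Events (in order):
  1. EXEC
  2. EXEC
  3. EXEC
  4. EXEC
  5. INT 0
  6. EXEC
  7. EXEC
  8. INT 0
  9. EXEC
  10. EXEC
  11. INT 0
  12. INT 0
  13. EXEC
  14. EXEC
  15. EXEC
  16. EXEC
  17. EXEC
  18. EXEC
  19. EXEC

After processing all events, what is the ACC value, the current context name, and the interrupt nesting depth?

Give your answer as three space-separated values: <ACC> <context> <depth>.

Answer: 1 MAIN 0

Derivation:
Event 1 (EXEC): [MAIN] PC=0: INC 1 -> ACC=1
Event 2 (EXEC): [MAIN] PC=1: DEC 4 -> ACC=-3
Event 3 (EXEC): [MAIN] PC=2: INC 4 -> ACC=1
Event 4 (EXEC): [MAIN] PC=3: DEC 2 -> ACC=-1
Event 5 (INT 0): INT 0 arrives: push (MAIN, PC=4), enter IRQ0 at PC=0 (depth now 1)
Event 6 (EXEC): [IRQ0] PC=0: INC 1 -> ACC=0
Event 7 (EXEC): [IRQ0] PC=1: IRET -> resume MAIN at PC=4 (depth now 0)
Event 8 (INT 0): INT 0 arrives: push (MAIN, PC=4), enter IRQ0 at PC=0 (depth now 1)
Event 9 (EXEC): [IRQ0] PC=0: INC 1 -> ACC=1
Event 10 (EXEC): [IRQ0] PC=1: IRET -> resume MAIN at PC=4 (depth now 0)
Event 11 (INT 0): INT 0 arrives: push (MAIN, PC=4), enter IRQ0 at PC=0 (depth now 1)
Event 12 (INT 0): INT 0 arrives: push (IRQ0, PC=0), enter IRQ0 at PC=0 (depth now 2)
Event 13 (EXEC): [IRQ0] PC=0: INC 1 -> ACC=2
Event 14 (EXEC): [IRQ0] PC=1: IRET -> resume IRQ0 at PC=0 (depth now 1)
Event 15 (EXEC): [IRQ0] PC=0: INC 1 -> ACC=3
Event 16 (EXEC): [IRQ0] PC=1: IRET -> resume MAIN at PC=4 (depth now 0)
Event 17 (EXEC): [MAIN] PC=4: INC 3 -> ACC=6
Event 18 (EXEC): [MAIN] PC=5: DEC 5 -> ACC=1
Event 19 (EXEC): [MAIN] PC=6: HALT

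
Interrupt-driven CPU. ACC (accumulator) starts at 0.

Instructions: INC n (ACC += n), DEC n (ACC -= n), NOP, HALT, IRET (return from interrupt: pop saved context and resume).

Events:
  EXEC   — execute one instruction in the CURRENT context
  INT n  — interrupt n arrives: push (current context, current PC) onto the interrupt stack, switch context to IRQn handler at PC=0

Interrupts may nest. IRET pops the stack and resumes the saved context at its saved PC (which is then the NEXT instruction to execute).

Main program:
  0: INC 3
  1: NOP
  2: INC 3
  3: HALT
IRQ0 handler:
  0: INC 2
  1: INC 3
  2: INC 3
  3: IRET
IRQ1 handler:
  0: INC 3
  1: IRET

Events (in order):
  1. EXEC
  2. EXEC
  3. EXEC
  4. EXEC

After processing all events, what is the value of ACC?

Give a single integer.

Answer: 6

Derivation:
Event 1 (EXEC): [MAIN] PC=0: INC 3 -> ACC=3
Event 2 (EXEC): [MAIN] PC=1: NOP
Event 3 (EXEC): [MAIN] PC=2: INC 3 -> ACC=6
Event 4 (EXEC): [MAIN] PC=3: HALT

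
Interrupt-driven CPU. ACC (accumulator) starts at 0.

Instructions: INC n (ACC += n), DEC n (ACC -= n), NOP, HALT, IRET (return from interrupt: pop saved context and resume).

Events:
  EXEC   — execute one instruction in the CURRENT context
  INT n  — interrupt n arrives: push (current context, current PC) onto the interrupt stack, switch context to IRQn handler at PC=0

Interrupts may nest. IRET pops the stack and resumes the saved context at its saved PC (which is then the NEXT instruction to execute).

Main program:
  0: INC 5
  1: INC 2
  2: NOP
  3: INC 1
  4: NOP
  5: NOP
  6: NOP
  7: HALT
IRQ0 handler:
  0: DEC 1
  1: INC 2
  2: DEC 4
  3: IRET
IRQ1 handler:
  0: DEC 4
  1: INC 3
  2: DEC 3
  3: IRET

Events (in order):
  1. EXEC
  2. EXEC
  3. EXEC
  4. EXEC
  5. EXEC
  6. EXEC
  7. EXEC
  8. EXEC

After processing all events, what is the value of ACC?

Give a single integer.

Event 1 (EXEC): [MAIN] PC=0: INC 5 -> ACC=5
Event 2 (EXEC): [MAIN] PC=1: INC 2 -> ACC=7
Event 3 (EXEC): [MAIN] PC=2: NOP
Event 4 (EXEC): [MAIN] PC=3: INC 1 -> ACC=8
Event 5 (EXEC): [MAIN] PC=4: NOP
Event 6 (EXEC): [MAIN] PC=5: NOP
Event 7 (EXEC): [MAIN] PC=6: NOP
Event 8 (EXEC): [MAIN] PC=7: HALT

Answer: 8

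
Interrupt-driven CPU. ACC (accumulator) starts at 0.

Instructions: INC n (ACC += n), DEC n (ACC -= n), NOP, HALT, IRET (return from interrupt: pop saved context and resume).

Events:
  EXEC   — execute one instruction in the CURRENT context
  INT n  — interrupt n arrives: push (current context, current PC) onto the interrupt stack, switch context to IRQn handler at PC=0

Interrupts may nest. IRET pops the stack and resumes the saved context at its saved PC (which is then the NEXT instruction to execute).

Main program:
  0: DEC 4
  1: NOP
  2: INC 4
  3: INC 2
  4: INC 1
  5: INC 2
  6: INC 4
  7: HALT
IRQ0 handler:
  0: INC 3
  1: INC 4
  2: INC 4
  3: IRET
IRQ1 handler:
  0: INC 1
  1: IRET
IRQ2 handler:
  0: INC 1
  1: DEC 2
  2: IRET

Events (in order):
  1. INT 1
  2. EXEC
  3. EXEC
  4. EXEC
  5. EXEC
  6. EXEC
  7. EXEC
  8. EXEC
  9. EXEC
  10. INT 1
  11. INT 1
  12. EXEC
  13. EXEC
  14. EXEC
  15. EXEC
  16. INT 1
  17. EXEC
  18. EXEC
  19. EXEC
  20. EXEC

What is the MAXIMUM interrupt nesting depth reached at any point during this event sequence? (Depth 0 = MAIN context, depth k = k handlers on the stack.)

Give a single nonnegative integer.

Answer: 2

Derivation:
Event 1 (INT 1): INT 1 arrives: push (MAIN, PC=0), enter IRQ1 at PC=0 (depth now 1) [depth=1]
Event 2 (EXEC): [IRQ1] PC=0: INC 1 -> ACC=1 [depth=1]
Event 3 (EXEC): [IRQ1] PC=1: IRET -> resume MAIN at PC=0 (depth now 0) [depth=0]
Event 4 (EXEC): [MAIN] PC=0: DEC 4 -> ACC=-3 [depth=0]
Event 5 (EXEC): [MAIN] PC=1: NOP [depth=0]
Event 6 (EXEC): [MAIN] PC=2: INC 4 -> ACC=1 [depth=0]
Event 7 (EXEC): [MAIN] PC=3: INC 2 -> ACC=3 [depth=0]
Event 8 (EXEC): [MAIN] PC=4: INC 1 -> ACC=4 [depth=0]
Event 9 (EXEC): [MAIN] PC=5: INC 2 -> ACC=6 [depth=0]
Event 10 (INT 1): INT 1 arrives: push (MAIN, PC=6), enter IRQ1 at PC=0 (depth now 1) [depth=1]
Event 11 (INT 1): INT 1 arrives: push (IRQ1, PC=0), enter IRQ1 at PC=0 (depth now 2) [depth=2]
Event 12 (EXEC): [IRQ1] PC=0: INC 1 -> ACC=7 [depth=2]
Event 13 (EXEC): [IRQ1] PC=1: IRET -> resume IRQ1 at PC=0 (depth now 1) [depth=1]
Event 14 (EXEC): [IRQ1] PC=0: INC 1 -> ACC=8 [depth=1]
Event 15 (EXEC): [IRQ1] PC=1: IRET -> resume MAIN at PC=6 (depth now 0) [depth=0]
Event 16 (INT 1): INT 1 arrives: push (MAIN, PC=6), enter IRQ1 at PC=0 (depth now 1) [depth=1]
Event 17 (EXEC): [IRQ1] PC=0: INC 1 -> ACC=9 [depth=1]
Event 18 (EXEC): [IRQ1] PC=1: IRET -> resume MAIN at PC=6 (depth now 0) [depth=0]
Event 19 (EXEC): [MAIN] PC=6: INC 4 -> ACC=13 [depth=0]
Event 20 (EXEC): [MAIN] PC=7: HALT [depth=0]
Max depth observed: 2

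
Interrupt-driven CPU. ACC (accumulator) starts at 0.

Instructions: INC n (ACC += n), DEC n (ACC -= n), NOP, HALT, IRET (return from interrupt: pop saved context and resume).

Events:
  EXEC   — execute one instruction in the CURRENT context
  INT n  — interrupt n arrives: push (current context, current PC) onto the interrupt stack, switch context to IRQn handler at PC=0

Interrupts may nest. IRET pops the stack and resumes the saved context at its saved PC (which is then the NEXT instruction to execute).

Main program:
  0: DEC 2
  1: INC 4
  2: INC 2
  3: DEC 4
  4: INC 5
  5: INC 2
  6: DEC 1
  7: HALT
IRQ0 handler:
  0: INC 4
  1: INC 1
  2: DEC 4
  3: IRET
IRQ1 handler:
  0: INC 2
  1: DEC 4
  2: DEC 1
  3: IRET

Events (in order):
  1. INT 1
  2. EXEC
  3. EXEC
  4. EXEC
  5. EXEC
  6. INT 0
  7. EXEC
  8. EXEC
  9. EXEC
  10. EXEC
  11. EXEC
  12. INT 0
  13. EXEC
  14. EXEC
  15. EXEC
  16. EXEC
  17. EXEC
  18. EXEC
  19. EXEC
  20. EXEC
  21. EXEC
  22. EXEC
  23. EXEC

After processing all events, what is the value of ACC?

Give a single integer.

Event 1 (INT 1): INT 1 arrives: push (MAIN, PC=0), enter IRQ1 at PC=0 (depth now 1)
Event 2 (EXEC): [IRQ1] PC=0: INC 2 -> ACC=2
Event 3 (EXEC): [IRQ1] PC=1: DEC 4 -> ACC=-2
Event 4 (EXEC): [IRQ1] PC=2: DEC 1 -> ACC=-3
Event 5 (EXEC): [IRQ1] PC=3: IRET -> resume MAIN at PC=0 (depth now 0)
Event 6 (INT 0): INT 0 arrives: push (MAIN, PC=0), enter IRQ0 at PC=0 (depth now 1)
Event 7 (EXEC): [IRQ0] PC=0: INC 4 -> ACC=1
Event 8 (EXEC): [IRQ0] PC=1: INC 1 -> ACC=2
Event 9 (EXEC): [IRQ0] PC=2: DEC 4 -> ACC=-2
Event 10 (EXEC): [IRQ0] PC=3: IRET -> resume MAIN at PC=0 (depth now 0)
Event 11 (EXEC): [MAIN] PC=0: DEC 2 -> ACC=-4
Event 12 (INT 0): INT 0 arrives: push (MAIN, PC=1), enter IRQ0 at PC=0 (depth now 1)
Event 13 (EXEC): [IRQ0] PC=0: INC 4 -> ACC=0
Event 14 (EXEC): [IRQ0] PC=1: INC 1 -> ACC=1
Event 15 (EXEC): [IRQ0] PC=2: DEC 4 -> ACC=-3
Event 16 (EXEC): [IRQ0] PC=3: IRET -> resume MAIN at PC=1 (depth now 0)
Event 17 (EXEC): [MAIN] PC=1: INC 4 -> ACC=1
Event 18 (EXEC): [MAIN] PC=2: INC 2 -> ACC=3
Event 19 (EXEC): [MAIN] PC=3: DEC 4 -> ACC=-1
Event 20 (EXEC): [MAIN] PC=4: INC 5 -> ACC=4
Event 21 (EXEC): [MAIN] PC=5: INC 2 -> ACC=6
Event 22 (EXEC): [MAIN] PC=6: DEC 1 -> ACC=5
Event 23 (EXEC): [MAIN] PC=7: HALT

Answer: 5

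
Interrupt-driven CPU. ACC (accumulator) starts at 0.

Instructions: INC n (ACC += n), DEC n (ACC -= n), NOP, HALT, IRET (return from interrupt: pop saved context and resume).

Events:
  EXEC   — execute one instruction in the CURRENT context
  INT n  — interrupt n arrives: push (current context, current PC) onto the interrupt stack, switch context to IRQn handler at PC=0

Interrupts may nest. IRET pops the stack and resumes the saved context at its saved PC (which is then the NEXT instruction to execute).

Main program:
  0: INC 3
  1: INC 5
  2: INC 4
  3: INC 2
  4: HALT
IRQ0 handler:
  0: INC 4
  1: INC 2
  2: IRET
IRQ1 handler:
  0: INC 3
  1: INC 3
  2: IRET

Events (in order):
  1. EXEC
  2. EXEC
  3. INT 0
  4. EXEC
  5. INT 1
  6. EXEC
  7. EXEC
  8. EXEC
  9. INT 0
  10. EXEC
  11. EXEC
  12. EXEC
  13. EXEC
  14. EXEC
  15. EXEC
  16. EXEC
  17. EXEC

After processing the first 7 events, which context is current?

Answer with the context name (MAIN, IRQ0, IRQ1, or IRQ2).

Event 1 (EXEC): [MAIN] PC=0: INC 3 -> ACC=3
Event 2 (EXEC): [MAIN] PC=1: INC 5 -> ACC=8
Event 3 (INT 0): INT 0 arrives: push (MAIN, PC=2), enter IRQ0 at PC=0 (depth now 1)
Event 4 (EXEC): [IRQ0] PC=0: INC 4 -> ACC=12
Event 5 (INT 1): INT 1 arrives: push (IRQ0, PC=1), enter IRQ1 at PC=0 (depth now 2)
Event 6 (EXEC): [IRQ1] PC=0: INC 3 -> ACC=15
Event 7 (EXEC): [IRQ1] PC=1: INC 3 -> ACC=18

Answer: IRQ1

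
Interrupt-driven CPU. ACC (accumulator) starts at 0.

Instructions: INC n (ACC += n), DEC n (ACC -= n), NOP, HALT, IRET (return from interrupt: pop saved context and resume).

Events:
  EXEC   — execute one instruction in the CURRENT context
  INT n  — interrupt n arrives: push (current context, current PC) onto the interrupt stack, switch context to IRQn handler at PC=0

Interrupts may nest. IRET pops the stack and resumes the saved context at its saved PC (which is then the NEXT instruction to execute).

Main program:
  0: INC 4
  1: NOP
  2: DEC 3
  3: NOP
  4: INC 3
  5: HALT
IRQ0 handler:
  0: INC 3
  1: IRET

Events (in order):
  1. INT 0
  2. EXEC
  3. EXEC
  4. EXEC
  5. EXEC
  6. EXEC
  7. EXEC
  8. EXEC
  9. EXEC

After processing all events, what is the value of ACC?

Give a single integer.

Answer: 7

Derivation:
Event 1 (INT 0): INT 0 arrives: push (MAIN, PC=0), enter IRQ0 at PC=0 (depth now 1)
Event 2 (EXEC): [IRQ0] PC=0: INC 3 -> ACC=3
Event 3 (EXEC): [IRQ0] PC=1: IRET -> resume MAIN at PC=0 (depth now 0)
Event 4 (EXEC): [MAIN] PC=0: INC 4 -> ACC=7
Event 5 (EXEC): [MAIN] PC=1: NOP
Event 6 (EXEC): [MAIN] PC=2: DEC 3 -> ACC=4
Event 7 (EXEC): [MAIN] PC=3: NOP
Event 8 (EXEC): [MAIN] PC=4: INC 3 -> ACC=7
Event 9 (EXEC): [MAIN] PC=5: HALT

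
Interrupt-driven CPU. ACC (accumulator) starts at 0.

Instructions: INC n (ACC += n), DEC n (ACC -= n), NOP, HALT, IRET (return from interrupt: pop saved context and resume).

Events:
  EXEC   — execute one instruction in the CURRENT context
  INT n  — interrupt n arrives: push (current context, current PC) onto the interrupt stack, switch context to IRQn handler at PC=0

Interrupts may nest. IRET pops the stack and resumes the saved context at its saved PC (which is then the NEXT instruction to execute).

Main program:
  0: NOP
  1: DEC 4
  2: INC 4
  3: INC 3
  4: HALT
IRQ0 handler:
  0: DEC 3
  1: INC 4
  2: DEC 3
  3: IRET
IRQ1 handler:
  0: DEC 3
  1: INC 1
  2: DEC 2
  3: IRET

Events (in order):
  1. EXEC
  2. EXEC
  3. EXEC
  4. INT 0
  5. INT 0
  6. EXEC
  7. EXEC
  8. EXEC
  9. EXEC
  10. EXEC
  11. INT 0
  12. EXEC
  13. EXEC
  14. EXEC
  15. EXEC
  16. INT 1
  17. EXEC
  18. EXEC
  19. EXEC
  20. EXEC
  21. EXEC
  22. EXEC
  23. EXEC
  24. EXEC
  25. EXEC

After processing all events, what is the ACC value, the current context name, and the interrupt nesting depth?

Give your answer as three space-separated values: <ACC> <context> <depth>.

Event 1 (EXEC): [MAIN] PC=0: NOP
Event 2 (EXEC): [MAIN] PC=1: DEC 4 -> ACC=-4
Event 3 (EXEC): [MAIN] PC=2: INC 4 -> ACC=0
Event 4 (INT 0): INT 0 arrives: push (MAIN, PC=3), enter IRQ0 at PC=0 (depth now 1)
Event 5 (INT 0): INT 0 arrives: push (IRQ0, PC=0), enter IRQ0 at PC=0 (depth now 2)
Event 6 (EXEC): [IRQ0] PC=0: DEC 3 -> ACC=-3
Event 7 (EXEC): [IRQ0] PC=1: INC 4 -> ACC=1
Event 8 (EXEC): [IRQ0] PC=2: DEC 3 -> ACC=-2
Event 9 (EXEC): [IRQ0] PC=3: IRET -> resume IRQ0 at PC=0 (depth now 1)
Event 10 (EXEC): [IRQ0] PC=0: DEC 3 -> ACC=-5
Event 11 (INT 0): INT 0 arrives: push (IRQ0, PC=1), enter IRQ0 at PC=0 (depth now 2)
Event 12 (EXEC): [IRQ0] PC=0: DEC 3 -> ACC=-8
Event 13 (EXEC): [IRQ0] PC=1: INC 4 -> ACC=-4
Event 14 (EXEC): [IRQ0] PC=2: DEC 3 -> ACC=-7
Event 15 (EXEC): [IRQ0] PC=3: IRET -> resume IRQ0 at PC=1 (depth now 1)
Event 16 (INT 1): INT 1 arrives: push (IRQ0, PC=1), enter IRQ1 at PC=0 (depth now 2)
Event 17 (EXEC): [IRQ1] PC=0: DEC 3 -> ACC=-10
Event 18 (EXEC): [IRQ1] PC=1: INC 1 -> ACC=-9
Event 19 (EXEC): [IRQ1] PC=2: DEC 2 -> ACC=-11
Event 20 (EXEC): [IRQ1] PC=3: IRET -> resume IRQ0 at PC=1 (depth now 1)
Event 21 (EXEC): [IRQ0] PC=1: INC 4 -> ACC=-7
Event 22 (EXEC): [IRQ0] PC=2: DEC 3 -> ACC=-10
Event 23 (EXEC): [IRQ0] PC=3: IRET -> resume MAIN at PC=3 (depth now 0)
Event 24 (EXEC): [MAIN] PC=3: INC 3 -> ACC=-7
Event 25 (EXEC): [MAIN] PC=4: HALT

Answer: -7 MAIN 0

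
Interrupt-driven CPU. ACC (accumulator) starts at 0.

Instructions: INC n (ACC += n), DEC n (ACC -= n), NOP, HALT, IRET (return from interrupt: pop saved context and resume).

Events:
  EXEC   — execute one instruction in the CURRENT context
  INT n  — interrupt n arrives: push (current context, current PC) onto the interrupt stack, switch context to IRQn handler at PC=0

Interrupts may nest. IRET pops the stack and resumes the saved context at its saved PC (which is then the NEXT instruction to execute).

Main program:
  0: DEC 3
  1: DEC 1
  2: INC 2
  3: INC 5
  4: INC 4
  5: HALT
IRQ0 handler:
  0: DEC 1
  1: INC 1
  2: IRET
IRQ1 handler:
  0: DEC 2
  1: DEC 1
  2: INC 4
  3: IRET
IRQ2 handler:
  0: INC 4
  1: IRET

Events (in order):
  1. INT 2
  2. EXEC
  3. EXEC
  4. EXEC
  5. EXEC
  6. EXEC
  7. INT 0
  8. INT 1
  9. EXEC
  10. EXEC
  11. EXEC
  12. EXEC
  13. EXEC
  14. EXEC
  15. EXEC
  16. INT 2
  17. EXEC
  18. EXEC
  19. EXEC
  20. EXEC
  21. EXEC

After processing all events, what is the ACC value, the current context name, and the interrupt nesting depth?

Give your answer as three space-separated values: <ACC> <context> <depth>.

Answer: 16 MAIN 0

Derivation:
Event 1 (INT 2): INT 2 arrives: push (MAIN, PC=0), enter IRQ2 at PC=0 (depth now 1)
Event 2 (EXEC): [IRQ2] PC=0: INC 4 -> ACC=4
Event 3 (EXEC): [IRQ2] PC=1: IRET -> resume MAIN at PC=0 (depth now 0)
Event 4 (EXEC): [MAIN] PC=0: DEC 3 -> ACC=1
Event 5 (EXEC): [MAIN] PC=1: DEC 1 -> ACC=0
Event 6 (EXEC): [MAIN] PC=2: INC 2 -> ACC=2
Event 7 (INT 0): INT 0 arrives: push (MAIN, PC=3), enter IRQ0 at PC=0 (depth now 1)
Event 8 (INT 1): INT 1 arrives: push (IRQ0, PC=0), enter IRQ1 at PC=0 (depth now 2)
Event 9 (EXEC): [IRQ1] PC=0: DEC 2 -> ACC=0
Event 10 (EXEC): [IRQ1] PC=1: DEC 1 -> ACC=-1
Event 11 (EXEC): [IRQ1] PC=2: INC 4 -> ACC=3
Event 12 (EXEC): [IRQ1] PC=3: IRET -> resume IRQ0 at PC=0 (depth now 1)
Event 13 (EXEC): [IRQ0] PC=0: DEC 1 -> ACC=2
Event 14 (EXEC): [IRQ0] PC=1: INC 1 -> ACC=3
Event 15 (EXEC): [IRQ0] PC=2: IRET -> resume MAIN at PC=3 (depth now 0)
Event 16 (INT 2): INT 2 arrives: push (MAIN, PC=3), enter IRQ2 at PC=0 (depth now 1)
Event 17 (EXEC): [IRQ2] PC=0: INC 4 -> ACC=7
Event 18 (EXEC): [IRQ2] PC=1: IRET -> resume MAIN at PC=3 (depth now 0)
Event 19 (EXEC): [MAIN] PC=3: INC 5 -> ACC=12
Event 20 (EXEC): [MAIN] PC=4: INC 4 -> ACC=16
Event 21 (EXEC): [MAIN] PC=5: HALT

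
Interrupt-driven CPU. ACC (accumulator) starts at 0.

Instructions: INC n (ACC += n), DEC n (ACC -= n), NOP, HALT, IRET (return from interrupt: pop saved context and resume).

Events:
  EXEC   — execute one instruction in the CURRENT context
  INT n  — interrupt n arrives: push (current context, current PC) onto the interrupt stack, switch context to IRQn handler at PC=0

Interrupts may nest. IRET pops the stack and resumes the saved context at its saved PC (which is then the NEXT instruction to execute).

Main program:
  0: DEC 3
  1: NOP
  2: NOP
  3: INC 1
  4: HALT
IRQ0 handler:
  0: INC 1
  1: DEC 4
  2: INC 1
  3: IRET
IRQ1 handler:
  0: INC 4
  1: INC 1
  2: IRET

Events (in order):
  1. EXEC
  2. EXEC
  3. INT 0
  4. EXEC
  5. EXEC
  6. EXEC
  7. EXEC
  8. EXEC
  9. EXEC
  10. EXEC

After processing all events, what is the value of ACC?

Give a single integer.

Answer: -4

Derivation:
Event 1 (EXEC): [MAIN] PC=0: DEC 3 -> ACC=-3
Event 2 (EXEC): [MAIN] PC=1: NOP
Event 3 (INT 0): INT 0 arrives: push (MAIN, PC=2), enter IRQ0 at PC=0 (depth now 1)
Event 4 (EXEC): [IRQ0] PC=0: INC 1 -> ACC=-2
Event 5 (EXEC): [IRQ0] PC=1: DEC 4 -> ACC=-6
Event 6 (EXEC): [IRQ0] PC=2: INC 1 -> ACC=-5
Event 7 (EXEC): [IRQ0] PC=3: IRET -> resume MAIN at PC=2 (depth now 0)
Event 8 (EXEC): [MAIN] PC=2: NOP
Event 9 (EXEC): [MAIN] PC=3: INC 1 -> ACC=-4
Event 10 (EXEC): [MAIN] PC=4: HALT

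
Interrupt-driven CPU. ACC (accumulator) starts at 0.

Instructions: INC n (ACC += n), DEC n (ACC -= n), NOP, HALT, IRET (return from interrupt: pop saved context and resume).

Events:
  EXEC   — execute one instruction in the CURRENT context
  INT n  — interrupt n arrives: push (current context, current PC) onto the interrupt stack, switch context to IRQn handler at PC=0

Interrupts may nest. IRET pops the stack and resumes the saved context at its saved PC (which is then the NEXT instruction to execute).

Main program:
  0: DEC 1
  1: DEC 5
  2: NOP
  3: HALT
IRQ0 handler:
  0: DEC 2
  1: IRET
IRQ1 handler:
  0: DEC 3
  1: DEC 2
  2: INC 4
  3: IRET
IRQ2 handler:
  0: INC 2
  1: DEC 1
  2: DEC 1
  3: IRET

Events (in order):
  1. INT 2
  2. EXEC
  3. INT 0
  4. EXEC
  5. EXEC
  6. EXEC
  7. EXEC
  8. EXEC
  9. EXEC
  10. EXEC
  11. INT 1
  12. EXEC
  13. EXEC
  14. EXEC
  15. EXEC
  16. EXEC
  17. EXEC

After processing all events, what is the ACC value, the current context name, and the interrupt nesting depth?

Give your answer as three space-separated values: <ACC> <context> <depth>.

Answer: -9 MAIN 0

Derivation:
Event 1 (INT 2): INT 2 arrives: push (MAIN, PC=0), enter IRQ2 at PC=0 (depth now 1)
Event 2 (EXEC): [IRQ2] PC=0: INC 2 -> ACC=2
Event 3 (INT 0): INT 0 arrives: push (IRQ2, PC=1), enter IRQ0 at PC=0 (depth now 2)
Event 4 (EXEC): [IRQ0] PC=0: DEC 2 -> ACC=0
Event 5 (EXEC): [IRQ0] PC=1: IRET -> resume IRQ2 at PC=1 (depth now 1)
Event 6 (EXEC): [IRQ2] PC=1: DEC 1 -> ACC=-1
Event 7 (EXEC): [IRQ2] PC=2: DEC 1 -> ACC=-2
Event 8 (EXEC): [IRQ2] PC=3: IRET -> resume MAIN at PC=0 (depth now 0)
Event 9 (EXEC): [MAIN] PC=0: DEC 1 -> ACC=-3
Event 10 (EXEC): [MAIN] PC=1: DEC 5 -> ACC=-8
Event 11 (INT 1): INT 1 arrives: push (MAIN, PC=2), enter IRQ1 at PC=0 (depth now 1)
Event 12 (EXEC): [IRQ1] PC=0: DEC 3 -> ACC=-11
Event 13 (EXEC): [IRQ1] PC=1: DEC 2 -> ACC=-13
Event 14 (EXEC): [IRQ1] PC=2: INC 4 -> ACC=-9
Event 15 (EXEC): [IRQ1] PC=3: IRET -> resume MAIN at PC=2 (depth now 0)
Event 16 (EXEC): [MAIN] PC=2: NOP
Event 17 (EXEC): [MAIN] PC=3: HALT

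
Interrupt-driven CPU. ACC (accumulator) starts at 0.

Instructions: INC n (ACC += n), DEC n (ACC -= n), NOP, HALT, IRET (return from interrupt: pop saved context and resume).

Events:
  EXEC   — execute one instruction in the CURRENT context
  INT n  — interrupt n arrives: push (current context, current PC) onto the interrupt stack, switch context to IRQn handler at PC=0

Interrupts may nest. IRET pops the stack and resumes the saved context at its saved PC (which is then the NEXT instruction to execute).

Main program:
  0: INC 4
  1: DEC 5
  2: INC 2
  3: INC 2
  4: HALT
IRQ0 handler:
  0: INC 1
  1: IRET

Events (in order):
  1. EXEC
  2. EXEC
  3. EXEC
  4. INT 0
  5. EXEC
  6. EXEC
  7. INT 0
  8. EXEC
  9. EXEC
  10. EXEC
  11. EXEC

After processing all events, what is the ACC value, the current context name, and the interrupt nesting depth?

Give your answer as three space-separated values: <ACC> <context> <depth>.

Event 1 (EXEC): [MAIN] PC=0: INC 4 -> ACC=4
Event 2 (EXEC): [MAIN] PC=1: DEC 5 -> ACC=-1
Event 3 (EXEC): [MAIN] PC=2: INC 2 -> ACC=1
Event 4 (INT 0): INT 0 arrives: push (MAIN, PC=3), enter IRQ0 at PC=0 (depth now 1)
Event 5 (EXEC): [IRQ0] PC=0: INC 1 -> ACC=2
Event 6 (EXEC): [IRQ0] PC=1: IRET -> resume MAIN at PC=3 (depth now 0)
Event 7 (INT 0): INT 0 arrives: push (MAIN, PC=3), enter IRQ0 at PC=0 (depth now 1)
Event 8 (EXEC): [IRQ0] PC=0: INC 1 -> ACC=3
Event 9 (EXEC): [IRQ0] PC=1: IRET -> resume MAIN at PC=3 (depth now 0)
Event 10 (EXEC): [MAIN] PC=3: INC 2 -> ACC=5
Event 11 (EXEC): [MAIN] PC=4: HALT

Answer: 5 MAIN 0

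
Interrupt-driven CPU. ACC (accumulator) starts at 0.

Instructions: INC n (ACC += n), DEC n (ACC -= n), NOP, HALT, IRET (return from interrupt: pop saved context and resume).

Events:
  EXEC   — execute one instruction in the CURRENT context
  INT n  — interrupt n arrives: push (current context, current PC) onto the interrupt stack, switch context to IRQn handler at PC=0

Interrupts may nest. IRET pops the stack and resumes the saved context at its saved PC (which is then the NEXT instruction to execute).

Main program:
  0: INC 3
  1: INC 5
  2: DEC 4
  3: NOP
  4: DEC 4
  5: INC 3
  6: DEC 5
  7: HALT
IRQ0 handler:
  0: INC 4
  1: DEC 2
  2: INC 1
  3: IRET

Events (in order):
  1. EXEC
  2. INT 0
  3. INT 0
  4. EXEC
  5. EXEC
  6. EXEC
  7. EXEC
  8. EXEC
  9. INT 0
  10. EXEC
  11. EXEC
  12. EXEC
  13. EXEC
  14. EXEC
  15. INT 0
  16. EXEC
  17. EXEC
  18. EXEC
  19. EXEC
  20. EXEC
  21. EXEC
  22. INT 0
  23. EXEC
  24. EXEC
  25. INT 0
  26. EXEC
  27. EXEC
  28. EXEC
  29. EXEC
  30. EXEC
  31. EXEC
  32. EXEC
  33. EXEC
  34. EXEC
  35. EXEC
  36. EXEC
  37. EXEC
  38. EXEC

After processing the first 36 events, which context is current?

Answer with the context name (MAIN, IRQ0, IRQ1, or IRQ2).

Answer: MAIN

Derivation:
Event 1 (EXEC): [MAIN] PC=0: INC 3 -> ACC=3
Event 2 (INT 0): INT 0 arrives: push (MAIN, PC=1), enter IRQ0 at PC=0 (depth now 1)
Event 3 (INT 0): INT 0 arrives: push (IRQ0, PC=0), enter IRQ0 at PC=0 (depth now 2)
Event 4 (EXEC): [IRQ0] PC=0: INC 4 -> ACC=7
Event 5 (EXEC): [IRQ0] PC=1: DEC 2 -> ACC=5
Event 6 (EXEC): [IRQ0] PC=2: INC 1 -> ACC=6
Event 7 (EXEC): [IRQ0] PC=3: IRET -> resume IRQ0 at PC=0 (depth now 1)
Event 8 (EXEC): [IRQ0] PC=0: INC 4 -> ACC=10
Event 9 (INT 0): INT 0 arrives: push (IRQ0, PC=1), enter IRQ0 at PC=0 (depth now 2)
Event 10 (EXEC): [IRQ0] PC=0: INC 4 -> ACC=14
Event 11 (EXEC): [IRQ0] PC=1: DEC 2 -> ACC=12
Event 12 (EXEC): [IRQ0] PC=2: INC 1 -> ACC=13
Event 13 (EXEC): [IRQ0] PC=3: IRET -> resume IRQ0 at PC=1 (depth now 1)
Event 14 (EXEC): [IRQ0] PC=1: DEC 2 -> ACC=11
Event 15 (INT 0): INT 0 arrives: push (IRQ0, PC=2), enter IRQ0 at PC=0 (depth now 2)
Event 16 (EXEC): [IRQ0] PC=0: INC 4 -> ACC=15
Event 17 (EXEC): [IRQ0] PC=1: DEC 2 -> ACC=13
Event 18 (EXEC): [IRQ0] PC=2: INC 1 -> ACC=14
Event 19 (EXEC): [IRQ0] PC=3: IRET -> resume IRQ0 at PC=2 (depth now 1)
Event 20 (EXEC): [IRQ0] PC=2: INC 1 -> ACC=15
Event 21 (EXEC): [IRQ0] PC=3: IRET -> resume MAIN at PC=1 (depth now 0)
Event 22 (INT 0): INT 0 arrives: push (MAIN, PC=1), enter IRQ0 at PC=0 (depth now 1)
Event 23 (EXEC): [IRQ0] PC=0: INC 4 -> ACC=19
Event 24 (EXEC): [IRQ0] PC=1: DEC 2 -> ACC=17
Event 25 (INT 0): INT 0 arrives: push (IRQ0, PC=2), enter IRQ0 at PC=0 (depth now 2)
Event 26 (EXEC): [IRQ0] PC=0: INC 4 -> ACC=21
Event 27 (EXEC): [IRQ0] PC=1: DEC 2 -> ACC=19
Event 28 (EXEC): [IRQ0] PC=2: INC 1 -> ACC=20
Event 29 (EXEC): [IRQ0] PC=3: IRET -> resume IRQ0 at PC=2 (depth now 1)
Event 30 (EXEC): [IRQ0] PC=2: INC 1 -> ACC=21
Event 31 (EXEC): [IRQ0] PC=3: IRET -> resume MAIN at PC=1 (depth now 0)
Event 32 (EXEC): [MAIN] PC=1: INC 5 -> ACC=26
Event 33 (EXEC): [MAIN] PC=2: DEC 4 -> ACC=22
Event 34 (EXEC): [MAIN] PC=3: NOP
Event 35 (EXEC): [MAIN] PC=4: DEC 4 -> ACC=18
Event 36 (EXEC): [MAIN] PC=5: INC 3 -> ACC=21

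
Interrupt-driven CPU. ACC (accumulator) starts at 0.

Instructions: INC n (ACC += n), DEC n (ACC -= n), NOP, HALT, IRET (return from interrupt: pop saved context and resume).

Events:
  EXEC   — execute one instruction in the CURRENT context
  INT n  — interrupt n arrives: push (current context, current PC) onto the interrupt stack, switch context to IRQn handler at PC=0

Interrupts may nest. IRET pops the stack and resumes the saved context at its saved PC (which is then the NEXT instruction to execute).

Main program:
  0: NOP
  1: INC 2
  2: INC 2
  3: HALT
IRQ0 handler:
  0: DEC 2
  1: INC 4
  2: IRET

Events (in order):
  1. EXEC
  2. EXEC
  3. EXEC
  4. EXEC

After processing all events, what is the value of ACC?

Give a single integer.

Event 1 (EXEC): [MAIN] PC=0: NOP
Event 2 (EXEC): [MAIN] PC=1: INC 2 -> ACC=2
Event 3 (EXEC): [MAIN] PC=2: INC 2 -> ACC=4
Event 4 (EXEC): [MAIN] PC=3: HALT

Answer: 4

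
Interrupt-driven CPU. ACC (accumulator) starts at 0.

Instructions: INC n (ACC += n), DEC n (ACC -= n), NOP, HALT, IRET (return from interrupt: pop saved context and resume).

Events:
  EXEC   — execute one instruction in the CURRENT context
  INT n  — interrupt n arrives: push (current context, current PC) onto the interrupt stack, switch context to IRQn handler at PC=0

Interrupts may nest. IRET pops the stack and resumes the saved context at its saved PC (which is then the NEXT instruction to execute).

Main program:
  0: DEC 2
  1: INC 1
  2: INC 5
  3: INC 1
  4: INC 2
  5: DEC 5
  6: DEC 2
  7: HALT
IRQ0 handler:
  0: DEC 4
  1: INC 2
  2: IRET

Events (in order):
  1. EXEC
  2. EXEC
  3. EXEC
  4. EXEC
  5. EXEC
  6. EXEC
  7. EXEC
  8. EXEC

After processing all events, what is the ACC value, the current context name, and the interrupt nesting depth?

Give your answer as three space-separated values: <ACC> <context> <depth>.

Answer: 0 MAIN 0

Derivation:
Event 1 (EXEC): [MAIN] PC=0: DEC 2 -> ACC=-2
Event 2 (EXEC): [MAIN] PC=1: INC 1 -> ACC=-1
Event 3 (EXEC): [MAIN] PC=2: INC 5 -> ACC=4
Event 4 (EXEC): [MAIN] PC=3: INC 1 -> ACC=5
Event 5 (EXEC): [MAIN] PC=4: INC 2 -> ACC=7
Event 6 (EXEC): [MAIN] PC=5: DEC 5 -> ACC=2
Event 7 (EXEC): [MAIN] PC=6: DEC 2 -> ACC=0
Event 8 (EXEC): [MAIN] PC=7: HALT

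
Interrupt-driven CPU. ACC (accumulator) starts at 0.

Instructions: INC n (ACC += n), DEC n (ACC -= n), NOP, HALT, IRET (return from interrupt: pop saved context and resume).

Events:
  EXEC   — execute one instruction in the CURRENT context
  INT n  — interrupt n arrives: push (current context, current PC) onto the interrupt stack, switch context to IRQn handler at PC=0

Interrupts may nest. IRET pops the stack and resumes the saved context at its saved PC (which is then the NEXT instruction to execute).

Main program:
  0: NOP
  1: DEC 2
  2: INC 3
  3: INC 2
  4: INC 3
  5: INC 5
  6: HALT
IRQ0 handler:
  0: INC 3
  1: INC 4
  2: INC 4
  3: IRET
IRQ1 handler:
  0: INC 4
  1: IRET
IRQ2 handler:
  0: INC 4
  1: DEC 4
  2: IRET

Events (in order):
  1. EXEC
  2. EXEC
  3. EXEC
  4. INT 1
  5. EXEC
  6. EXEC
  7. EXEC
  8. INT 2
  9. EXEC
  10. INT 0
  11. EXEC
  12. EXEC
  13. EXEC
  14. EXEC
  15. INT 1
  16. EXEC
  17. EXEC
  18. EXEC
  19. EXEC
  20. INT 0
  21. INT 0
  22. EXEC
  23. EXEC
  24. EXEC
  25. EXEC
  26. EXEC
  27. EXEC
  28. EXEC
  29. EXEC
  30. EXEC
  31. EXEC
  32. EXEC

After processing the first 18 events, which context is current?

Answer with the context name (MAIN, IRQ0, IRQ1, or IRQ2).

Answer: IRQ2

Derivation:
Event 1 (EXEC): [MAIN] PC=0: NOP
Event 2 (EXEC): [MAIN] PC=1: DEC 2 -> ACC=-2
Event 3 (EXEC): [MAIN] PC=2: INC 3 -> ACC=1
Event 4 (INT 1): INT 1 arrives: push (MAIN, PC=3), enter IRQ1 at PC=0 (depth now 1)
Event 5 (EXEC): [IRQ1] PC=0: INC 4 -> ACC=5
Event 6 (EXEC): [IRQ1] PC=1: IRET -> resume MAIN at PC=3 (depth now 0)
Event 7 (EXEC): [MAIN] PC=3: INC 2 -> ACC=7
Event 8 (INT 2): INT 2 arrives: push (MAIN, PC=4), enter IRQ2 at PC=0 (depth now 1)
Event 9 (EXEC): [IRQ2] PC=0: INC 4 -> ACC=11
Event 10 (INT 0): INT 0 arrives: push (IRQ2, PC=1), enter IRQ0 at PC=0 (depth now 2)
Event 11 (EXEC): [IRQ0] PC=0: INC 3 -> ACC=14
Event 12 (EXEC): [IRQ0] PC=1: INC 4 -> ACC=18
Event 13 (EXEC): [IRQ0] PC=2: INC 4 -> ACC=22
Event 14 (EXEC): [IRQ0] PC=3: IRET -> resume IRQ2 at PC=1 (depth now 1)
Event 15 (INT 1): INT 1 arrives: push (IRQ2, PC=1), enter IRQ1 at PC=0 (depth now 2)
Event 16 (EXEC): [IRQ1] PC=0: INC 4 -> ACC=26
Event 17 (EXEC): [IRQ1] PC=1: IRET -> resume IRQ2 at PC=1 (depth now 1)
Event 18 (EXEC): [IRQ2] PC=1: DEC 4 -> ACC=22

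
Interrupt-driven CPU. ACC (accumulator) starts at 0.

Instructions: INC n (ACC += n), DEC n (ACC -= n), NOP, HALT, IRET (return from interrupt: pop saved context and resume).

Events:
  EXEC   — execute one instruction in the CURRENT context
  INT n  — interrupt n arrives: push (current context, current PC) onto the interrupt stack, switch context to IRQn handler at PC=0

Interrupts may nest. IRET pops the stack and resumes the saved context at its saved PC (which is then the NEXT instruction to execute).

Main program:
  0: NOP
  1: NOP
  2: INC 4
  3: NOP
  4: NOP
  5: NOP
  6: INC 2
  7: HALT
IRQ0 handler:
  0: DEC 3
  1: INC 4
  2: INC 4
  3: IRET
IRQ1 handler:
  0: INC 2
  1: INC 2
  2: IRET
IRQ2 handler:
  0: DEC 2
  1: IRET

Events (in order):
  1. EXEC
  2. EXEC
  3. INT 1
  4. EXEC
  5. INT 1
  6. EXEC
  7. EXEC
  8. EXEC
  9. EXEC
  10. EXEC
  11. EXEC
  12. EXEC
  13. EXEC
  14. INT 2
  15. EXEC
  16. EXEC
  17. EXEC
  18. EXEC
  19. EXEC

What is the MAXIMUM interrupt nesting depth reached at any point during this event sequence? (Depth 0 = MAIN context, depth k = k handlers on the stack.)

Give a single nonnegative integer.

Event 1 (EXEC): [MAIN] PC=0: NOP [depth=0]
Event 2 (EXEC): [MAIN] PC=1: NOP [depth=0]
Event 3 (INT 1): INT 1 arrives: push (MAIN, PC=2), enter IRQ1 at PC=0 (depth now 1) [depth=1]
Event 4 (EXEC): [IRQ1] PC=0: INC 2 -> ACC=2 [depth=1]
Event 5 (INT 1): INT 1 arrives: push (IRQ1, PC=1), enter IRQ1 at PC=0 (depth now 2) [depth=2]
Event 6 (EXEC): [IRQ1] PC=0: INC 2 -> ACC=4 [depth=2]
Event 7 (EXEC): [IRQ1] PC=1: INC 2 -> ACC=6 [depth=2]
Event 8 (EXEC): [IRQ1] PC=2: IRET -> resume IRQ1 at PC=1 (depth now 1) [depth=1]
Event 9 (EXEC): [IRQ1] PC=1: INC 2 -> ACC=8 [depth=1]
Event 10 (EXEC): [IRQ1] PC=2: IRET -> resume MAIN at PC=2 (depth now 0) [depth=0]
Event 11 (EXEC): [MAIN] PC=2: INC 4 -> ACC=12 [depth=0]
Event 12 (EXEC): [MAIN] PC=3: NOP [depth=0]
Event 13 (EXEC): [MAIN] PC=4: NOP [depth=0]
Event 14 (INT 2): INT 2 arrives: push (MAIN, PC=5), enter IRQ2 at PC=0 (depth now 1) [depth=1]
Event 15 (EXEC): [IRQ2] PC=0: DEC 2 -> ACC=10 [depth=1]
Event 16 (EXEC): [IRQ2] PC=1: IRET -> resume MAIN at PC=5 (depth now 0) [depth=0]
Event 17 (EXEC): [MAIN] PC=5: NOP [depth=0]
Event 18 (EXEC): [MAIN] PC=6: INC 2 -> ACC=12 [depth=0]
Event 19 (EXEC): [MAIN] PC=7: HALT [depth=0]
Max depth observed: 2

Answer: 2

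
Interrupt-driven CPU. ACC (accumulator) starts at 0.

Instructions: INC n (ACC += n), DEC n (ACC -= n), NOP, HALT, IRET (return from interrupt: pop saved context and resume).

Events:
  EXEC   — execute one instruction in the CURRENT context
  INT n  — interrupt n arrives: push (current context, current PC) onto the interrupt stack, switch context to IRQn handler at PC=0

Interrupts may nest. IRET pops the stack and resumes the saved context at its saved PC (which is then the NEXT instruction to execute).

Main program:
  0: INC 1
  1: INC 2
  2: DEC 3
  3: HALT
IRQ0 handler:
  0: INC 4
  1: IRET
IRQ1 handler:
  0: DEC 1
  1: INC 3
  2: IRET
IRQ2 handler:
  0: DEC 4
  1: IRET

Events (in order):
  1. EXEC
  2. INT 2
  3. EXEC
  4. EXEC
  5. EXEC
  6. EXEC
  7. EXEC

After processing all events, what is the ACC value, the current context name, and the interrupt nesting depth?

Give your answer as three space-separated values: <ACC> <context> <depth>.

Answer: -4 MAIN 0

Derivation:
Event 1 (EXEC): [MAIN] PC=0: INC 1 -> ACC=1
Event 2 (INT 2): INT 2 arrives: push (MAIN, PC=1), enter IRQ2 at PC=0 (depth now 1)
Event 3 (EXEC): [IRQ2] PC=0: DEC 4 -> ACC=-3
Event 4 (EXEC): [IRQ2] PC=1: IRET -> resume MAIN at PC=1 (depth now 0)
Event 5 (EXEC): [MAIN] PC=1: INC 2 -> ACC=-1
Event 6 (EXEC): [MAIN] PC=2: DEC 3 -> ACC=-4
Event 7 (EXEC): [MAIN] PC=3: HALT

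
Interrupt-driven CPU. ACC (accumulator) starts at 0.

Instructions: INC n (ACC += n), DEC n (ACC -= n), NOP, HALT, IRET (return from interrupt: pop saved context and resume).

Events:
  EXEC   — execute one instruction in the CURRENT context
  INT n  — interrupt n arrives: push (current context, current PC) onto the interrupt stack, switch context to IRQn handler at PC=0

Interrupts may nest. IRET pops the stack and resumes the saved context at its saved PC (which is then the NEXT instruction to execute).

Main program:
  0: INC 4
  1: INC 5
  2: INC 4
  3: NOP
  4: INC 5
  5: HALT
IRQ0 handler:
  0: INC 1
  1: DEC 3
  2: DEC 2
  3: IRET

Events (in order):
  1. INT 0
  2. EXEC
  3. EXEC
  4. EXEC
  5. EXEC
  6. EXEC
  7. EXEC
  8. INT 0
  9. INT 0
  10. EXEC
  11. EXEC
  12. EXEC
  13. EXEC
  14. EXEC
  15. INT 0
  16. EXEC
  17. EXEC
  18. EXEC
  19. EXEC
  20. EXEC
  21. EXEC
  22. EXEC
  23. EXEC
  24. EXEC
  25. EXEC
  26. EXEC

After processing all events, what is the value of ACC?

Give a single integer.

Event 1 (INT 0): INT 0 arrives: push (MAIN, PC=0), enter IRQ0 at PC=0 (depth now 1)
Event 2 (EXEC): [IRQ0] PC=0: INC 1 -> ACC=1
Event 3 (EXEC): [IRQ0] PC=1: DEC 3 -> ACC=-2
Event 4 (EXEC): [IRQ0] PC=2: DEC 2 -> ACC=-4
Event 5 (EXEC): [IRQ0] PC=3: IRET -> resume MAIN at PC=0 (depth now 0)
Event 6 (EXEC): [MAIN] PC=0: INC 4 -> ACC=0
Event 7 (EXEC): [MAIN] PC=1: INC 5 -> ACC=5
Event 8 (INT 0): INT 0 arrives: push (MAIN, PC=2), enter IRQ0 at PC=0 (depth now 1)
Event 9 (INT 0): INT 0 arrives: push (IRQ0, PC=0), enter IRQ0 at PC=0 (depth now 2)
Event 10 (EXEC): [IRQ0] PC=0: INC 1 -> ACC=6
Event 11 (EXEC): [IRQ0] PC=1: DEC 3 -> ACC=3
Event 12 (EXEC): [IRQ0] PC=2: DEC 2 -> ACC=1
Event 13 (EXEC): [IRQ0] PC=3: IRET -> resume IRQ0 at PC=0 (depth now 1)
Event 14 (EXEC): [IRQ0] PC=0: INC 1 -> ACC=2
Event 15 (INT 0): INT 0 arrives: push (IRQ0, PC=1), enter IRQ0 at PC=0 (depth now 2)
Event 16 (EXEC): [IRQ0] PC=0: INC 1 -> ACC=3
Event 17 (EXEC): [IRQ0] PC=1: DEC 3 -> ACC=0
Event 18 (EXEC): [IRQ0] PC=2: DEC 2 -> ACC=-2
Event 19 (EXEC): [IRQ0] PC=3: IRET -> resume IRQ0 at PC=1 (depth now 1)
Event 20 (EXEC): [IRQ0] PC=1: DEC 3 -> ACC=-5
Event 21 (EXEC): [IRQ0] PC=2: DEC 2 -> ACC=-7
Event 22 (EXEC): [IRQ0] PC=3: IRET -> resume MAIN at PC=2 (depth now 0)
Event 23 (EXEC): [MAIN] PC=2: INC 4 -> ACC=-3
Event 24 (EXEC): [MAIN] PC=3: NOP
Event 25 (EXEC): [MAIN] PC=4: INC 5 -> ACC=2
Event 26 (EXEC): [MAIN] PC=5: HALT

Answer: 2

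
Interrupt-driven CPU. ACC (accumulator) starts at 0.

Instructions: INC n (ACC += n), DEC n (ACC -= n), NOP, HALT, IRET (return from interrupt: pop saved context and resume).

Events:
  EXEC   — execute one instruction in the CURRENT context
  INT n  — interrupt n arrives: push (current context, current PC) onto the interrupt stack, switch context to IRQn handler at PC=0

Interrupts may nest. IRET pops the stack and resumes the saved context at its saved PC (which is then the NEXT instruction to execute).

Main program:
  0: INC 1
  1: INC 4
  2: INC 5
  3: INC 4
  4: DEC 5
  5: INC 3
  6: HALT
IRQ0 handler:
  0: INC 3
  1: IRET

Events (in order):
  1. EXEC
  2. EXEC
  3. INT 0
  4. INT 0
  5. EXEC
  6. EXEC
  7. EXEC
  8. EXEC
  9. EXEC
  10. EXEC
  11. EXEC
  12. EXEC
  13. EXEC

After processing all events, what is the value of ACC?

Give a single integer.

Answer: 18

Derivation:
Event 1 (EXEC): [MAIN] PC=0: INC 1 -> ACC=1
Event 2 (EXEC): [MAIN] PC=1: INC 4 -> ACC=5
Event 3 (INT 0): INT 0 arrives: push (MAIN, PC=2), enter IRQ0 at PC=0 (depth now 1)
Event 4 (INT 0): INT 0 arrives: push (IRQ0, PC=0), enter IRQ0 at PC=0 (depth now 2)
Event 5 (EXEC): [IRQ0] PC=0: INC 3 -> ACC=8
Event 6 (EXEC): [IRQ0] PC=1: IRET -> resume IRQ0 at PC=0 (depth now 1)
Event 7 (EXEC): [IRQ0] PC=0: INC 3 -> ACC=11
Event 8 (EXEC): [IRQ0] PC=1: IRET -> resume MAIN at PC=2 (depth now 0)
Event 9 (EXEC): [MAIN] PC=2: INC 5 -> ACC=16
Event 10 (EXEC): [MAIN] PC=3: INC 4 -> ACC=20
Event 11 (EXEC): [MAIN] PC=4: DEC 5 -> ACC=15
Event 12 (EXEC): [MAIN] PC=5: INC 3 -> ACC=18
Event 13 (EXEC): [MAIN] PC=6: HALT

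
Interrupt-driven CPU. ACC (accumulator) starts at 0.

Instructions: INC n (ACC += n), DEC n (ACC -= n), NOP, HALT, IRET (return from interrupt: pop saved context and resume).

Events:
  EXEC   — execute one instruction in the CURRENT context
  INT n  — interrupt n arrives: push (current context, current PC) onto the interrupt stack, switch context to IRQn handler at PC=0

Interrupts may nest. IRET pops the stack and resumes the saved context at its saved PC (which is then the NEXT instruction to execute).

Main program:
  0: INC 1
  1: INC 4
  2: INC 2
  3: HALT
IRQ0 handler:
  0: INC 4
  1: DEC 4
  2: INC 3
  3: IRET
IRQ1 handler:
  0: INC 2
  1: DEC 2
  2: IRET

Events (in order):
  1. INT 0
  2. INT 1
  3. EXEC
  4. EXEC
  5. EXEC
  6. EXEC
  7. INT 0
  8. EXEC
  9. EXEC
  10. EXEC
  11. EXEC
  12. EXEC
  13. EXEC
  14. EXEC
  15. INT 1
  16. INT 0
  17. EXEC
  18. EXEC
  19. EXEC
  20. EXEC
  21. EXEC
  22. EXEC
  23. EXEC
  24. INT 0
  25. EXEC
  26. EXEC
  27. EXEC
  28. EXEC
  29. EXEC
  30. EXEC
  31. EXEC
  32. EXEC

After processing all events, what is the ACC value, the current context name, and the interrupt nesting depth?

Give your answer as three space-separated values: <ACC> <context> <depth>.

Answer: 19 MAIN 0

Derivation:
Event 1 (INT 0): INT 0 arrives: push (MAIN, PC=0), enter IRQ0 at PC=0 (depth now 1)
Event 2 (INT 1): INT 1 arrives: push (IRQ0, PC=0), enter IRQ1 at PC=0 (depth now 2)
Event 3 (EXEC): [IRQ1] PC=0: INC 2 -> ACC=2
Event 4 (EXEC): [IRQ1] PC=1: DEC 2 -> ACC=0
Event 5 (EXEC): [IRQ1] PC=2: IRET -> resume IRQ0 at PC=0 (depth now 1)
Event 6 (EXEC): [IRQ0] PC=0: INC 4 -> ACC=4
Event 7 (INT 0): INT 0 arrives: push (IRQ0, PC=1), enter IRQ0 at PC=0 (depth now 2)
Event 8 (EXEC): [IRQ0] PC=0: INC 4 -> ACC=8
Event 9 (EXEC): [IRQ0] PC=1: DEC 4 -> ACC=4
Event 10 (EXEC): [IRQ0] PC=2: INC 3 -> ACC=7
Event 11 (EXEC): [IRQ0] PC=3: IRET -> resume IRQ0 at PC=1 (depth now 1)
Event 12 (EXEC): [IRQ0] PC=1: DEC 4 -> ACC=3
Event 13 (EXEC): [IRQ0] PC=2: INC 3 -> ACC=6
Event 14 (EXEC): [IRQ0] PC=3: IRET -> resume MAIN at PC=0 (depth now 0)
Event 15 (INT 1): INT 1 arrives: push (MAIN, PC=0), enter IRQ1 at PC=0 (depth now 1)
Event 16 (INT 0): INT 0 arrives: push (IRQ1, PC=0), enter IRQ0 at PC=0 (depth now 2)
Event 17 (EXEC): [IRQ0] PC=0: INC 4 -> ACC=10
Event 18 (EXEC): [IRQ0] PC=1: DEC 4 -> ACC=6
Event 19 (EXEC): [IRQ0] PC=2: INC 3 -> ACC=9
Event 20 (EXEC): [IRQ0] PC=3: IRET -> resume IRQ1 at PC=0 (depth now 1)
Event 21 (EXEC): [IRQ1] PC=0: INC 2 -> ACC=11
Event 22 (EXEC): [IRQ1] PC=1: DEC 2 -> ACC=9
Event 23 (EXEC): [IRQ1] PC=2: IRET -> resume MAIN at PC=0 (depth now 0)
Event 24 (INT 0): INT 0 arrives: push (MAIN, PC=0), enter IRQ0 at PC=0 (depth now 1)
Event 25 (EXEC): [IRQ0] PC=0: INC 4 -> ACC=13
Event 26 (EXEC): [IRQ0] PC=1: DEC 4 -> ACC=9
Event 27 (EXEC): [IRQ0] PC=2: INC 3 -> ACC=12
Event 28 (EXEC): [IRQ0] PC=3: IRET -> resume MAIN at PC=0 (depth now 0)
Event 29 (EXEC): [MAIN] PC=0: INC 1 -> ACC=13
Event 30 (EXEC): [MAIN] PC=1: INC 4 -> ACC=17
Event 31 (EXEC): [MAIN] PC=2: INC 2 -> ACC=19
Event 32 (EXEC): [MAIN] PC=3: HALT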